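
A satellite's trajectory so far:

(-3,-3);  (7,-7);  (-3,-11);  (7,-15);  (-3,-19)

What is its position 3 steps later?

(7,-31)

First: cycles through -3, 7 every 2 steps. Step 7 lands at position 1 of the cycle → 7.
Second: linear, -4 per step → -31 at step 7.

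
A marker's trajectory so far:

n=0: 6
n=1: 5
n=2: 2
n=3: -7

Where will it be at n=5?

-115

Step-to-step displacements: -1, -3, -9; each is 3× the previous.
step 4: -7 − 27 → -34
step 5: -34 − 81 → -115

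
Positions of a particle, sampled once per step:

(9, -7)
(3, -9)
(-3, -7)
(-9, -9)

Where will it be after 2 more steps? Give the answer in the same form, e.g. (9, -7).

The first coordinate changes by -6 each step, so at step 5 it is 9 + 5·(-6) = -21.
The second coordinate repeats the cycle [-7, -9] with period 2; step 5 mod 2 = 1, giving -9.

(-21, -9)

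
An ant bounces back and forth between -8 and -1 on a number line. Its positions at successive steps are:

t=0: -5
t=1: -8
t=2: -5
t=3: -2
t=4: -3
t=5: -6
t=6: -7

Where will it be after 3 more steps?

-4

The value reflects between -8 and -1, moving 3 per step.
  step 7: -7 → -4
  step 8: -4 → -1
  step 9: -1 → -4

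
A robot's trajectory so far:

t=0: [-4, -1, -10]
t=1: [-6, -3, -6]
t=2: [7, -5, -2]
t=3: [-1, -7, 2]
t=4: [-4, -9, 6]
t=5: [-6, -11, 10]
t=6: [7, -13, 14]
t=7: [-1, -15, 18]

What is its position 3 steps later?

The first coordinate repeats the cycle [-4, -6, 7, -1] with period 4; step 10 mod 4 = 2, giving 7.
The second coordinate changes by -2 each step, so at step 10 it is -1 + 10·(-2) = -21.
The third coordinate changes by +4 each step, so at step 10 it is -10 + 10·(4) = 30.

[7, -21, 30]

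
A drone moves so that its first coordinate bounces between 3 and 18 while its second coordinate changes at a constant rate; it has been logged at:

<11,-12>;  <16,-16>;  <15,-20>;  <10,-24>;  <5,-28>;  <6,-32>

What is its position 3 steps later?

<15,-44>

The first coordinate reflects between 3 and 18, moving 5 per step.
  step 6: 6 → 11
  step 7: 11 → 16
  step 8: 16 → 15
The second coordinate changes by -4 each step: at step 8 it is -44.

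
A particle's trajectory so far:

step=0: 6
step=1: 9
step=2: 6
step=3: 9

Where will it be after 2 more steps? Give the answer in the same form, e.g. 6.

9

Consecutive displacements +3, -3, +3 scale by a factor of -1 each step.
step 4: 9 − 3 → 6
step 5: 6 + 3 → 9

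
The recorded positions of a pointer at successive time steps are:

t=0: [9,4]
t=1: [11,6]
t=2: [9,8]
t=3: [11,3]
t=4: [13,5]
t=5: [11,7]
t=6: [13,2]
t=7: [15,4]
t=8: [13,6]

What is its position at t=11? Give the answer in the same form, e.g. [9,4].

[15,5]

Differencing gives [+2,+2], [-2,+2], [+2,-5], [+2,+2], [-2,+2], [+2,-5], [+2,+2], [-2,+2]. This is the pattern [+2,+2], [-2,+2], [+2,-5] repeated.
step 9: apply [+2,-5] → [15,1]
step 10: apply [+2,+2] → [17,3]
step 11: apply [-2,+2] → [15,5]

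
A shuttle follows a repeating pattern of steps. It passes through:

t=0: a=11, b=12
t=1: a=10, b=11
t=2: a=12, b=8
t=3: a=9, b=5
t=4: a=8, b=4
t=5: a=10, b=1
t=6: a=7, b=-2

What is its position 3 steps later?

Differencing gives (-1,-1), (+2,-3), (-3,-3), (-1,-1), (+2,-3), (-3,-3). This is the pattern (-1,-1), (+2,-3), (-3,-3) repeated.
step 7: apply (-1,-1) → a=6, b=-3
step 8: apply (+2,-3) → a=8, b=-6
step 9: apply (-3,-3) → a=5, b=-9

a=5, b=-9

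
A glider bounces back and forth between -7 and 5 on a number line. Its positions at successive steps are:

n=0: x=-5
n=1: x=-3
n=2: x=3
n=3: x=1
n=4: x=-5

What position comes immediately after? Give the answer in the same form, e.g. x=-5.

The value travels 6 per step and bounces off the walls at -7 and 5.
  step 5: -5 → -3

x=-3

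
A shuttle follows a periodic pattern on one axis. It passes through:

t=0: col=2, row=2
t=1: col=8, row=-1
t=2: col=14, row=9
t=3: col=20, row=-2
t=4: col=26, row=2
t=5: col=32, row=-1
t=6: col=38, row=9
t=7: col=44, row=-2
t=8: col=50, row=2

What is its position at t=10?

The col coordinate changes by +6 each step, so at step 10 it is 2 + 10·(6) = 62.
The row coordinate repeats the cycle [2, -1, 9, -2] with period 4; step 10 mod 4 = 2, giving 9.

col=62, row=9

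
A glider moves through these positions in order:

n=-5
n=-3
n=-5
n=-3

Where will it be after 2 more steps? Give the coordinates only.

The jumps are +2, -2, +2 — a geometric progression with ratio -1.
step 4: -3 − 2 → n=-5
step 5: -5 + 2 → n=-3

n=-3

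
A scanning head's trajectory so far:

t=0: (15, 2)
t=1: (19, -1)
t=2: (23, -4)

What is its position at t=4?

Each step adds (+4, -3) to the position.
step 3: (23, -4) + (+4, -3) → (27, -7)
step 4: (27, -7) + (+4, -3) → (31, -10)

(31, -10)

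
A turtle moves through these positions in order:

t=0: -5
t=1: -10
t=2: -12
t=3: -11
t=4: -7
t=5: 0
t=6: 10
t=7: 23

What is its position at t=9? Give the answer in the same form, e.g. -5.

First differences are -5, -2, +1, +4, +7, +10, +13; their common second difference is +3 (constant acceleration).
step 8: 23 + 16 → 39
step 9: 39 + 19 → 58

58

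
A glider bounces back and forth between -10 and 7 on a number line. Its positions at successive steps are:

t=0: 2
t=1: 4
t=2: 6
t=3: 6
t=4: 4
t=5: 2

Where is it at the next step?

The value travels 2 per step and bounces off the walls at -10 and 7.
  step 6: 2 → 0

0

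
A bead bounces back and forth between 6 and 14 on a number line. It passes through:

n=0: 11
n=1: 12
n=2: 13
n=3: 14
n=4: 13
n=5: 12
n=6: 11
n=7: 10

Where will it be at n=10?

7

The value reflects between 6 and 14, moving 1 per step.
  step 8: 10 → 9
  step 9: 9 → 8
  step 10: 8 → 7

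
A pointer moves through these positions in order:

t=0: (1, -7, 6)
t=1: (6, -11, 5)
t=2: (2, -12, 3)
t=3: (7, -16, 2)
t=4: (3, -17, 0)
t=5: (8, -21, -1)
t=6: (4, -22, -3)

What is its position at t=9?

(10, -31, -7)

Step-to-step displacements: (+5, -4, -1), (-4, -1, -2), (+5, -4, -1), (-4, -1, -2), (+5, -4, -1), (-4, -1, -2) — a repeating cycle of length 2.
step 7: apply (+5, -4, -1) → (9, -26, -4)
step 8: apply (-4, -1, -2) → (5, -27, -6)
step 9: apply (+5, -4, -1) → (10, -31, -7)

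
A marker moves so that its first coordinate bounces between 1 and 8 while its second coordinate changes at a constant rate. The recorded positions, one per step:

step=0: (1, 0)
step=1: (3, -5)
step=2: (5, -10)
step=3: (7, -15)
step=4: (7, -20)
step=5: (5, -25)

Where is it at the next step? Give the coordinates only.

(3, -30)

The first coordinate travels 2 per step and bounces off the walls at 1 and 8.
  step 6: 5 → 3
The second coordinate changes by -5 each step: at step 6 it is -30.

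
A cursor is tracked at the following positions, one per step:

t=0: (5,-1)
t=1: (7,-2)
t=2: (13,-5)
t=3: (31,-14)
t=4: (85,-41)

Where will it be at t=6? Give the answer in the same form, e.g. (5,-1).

Consecutive displacements (+2,-1), (+6,-3), (+18,-9), (+54,-27) scale by a factor of 3 each step.
step 5: (85,-41) + (+162,-81) → (247,-122)
step 6: (247,-122) + (+486,-243) → (733,-365)

(733,-365)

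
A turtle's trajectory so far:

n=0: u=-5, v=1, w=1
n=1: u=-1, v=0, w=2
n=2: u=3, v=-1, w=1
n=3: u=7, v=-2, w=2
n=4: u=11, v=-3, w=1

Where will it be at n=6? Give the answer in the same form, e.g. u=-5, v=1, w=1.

u=19, v=-5, w=1

The u coordinate changes by +4 each step, so at step 6 it is -5 + 6·(4) = 19.
The v coordinate changes by -1 each step, so at step 6 it is 1 + 6·(-1) = -5.
The w coordinate repeats the cycle [1, 2] with period 2; step 6 mod 2 = 0, giving 1.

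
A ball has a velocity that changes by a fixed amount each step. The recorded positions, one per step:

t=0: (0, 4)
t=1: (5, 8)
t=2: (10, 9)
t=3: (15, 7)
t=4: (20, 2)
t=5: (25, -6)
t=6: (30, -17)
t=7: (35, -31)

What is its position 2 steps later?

(45, -68)

Successive displacements: (+5, +4), (+5, +1), (+5, -2), (+5, -5), (+5, -8), (+5, -11), (+5, -14) — each changes by (+0, -3).
step 8: (35, -31) + (+5, -17) → (40, -48)
step 9: (40, -48) + (+5, -20) → (45, -68)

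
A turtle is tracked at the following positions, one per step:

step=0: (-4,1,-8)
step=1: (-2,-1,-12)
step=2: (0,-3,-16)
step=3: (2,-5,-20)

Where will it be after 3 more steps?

Each step adds (+2,-2,-4) to the position.
step 4: (2,-5,-20) + (+2,-2,-4) → (4,-7,-24)
step 5: (4,-7,-24) + (+2,-2,-4) → (6,-9,-28)
step 6: (6,-9,-28) + (+2,-2,-4) → (8,-11,-32)

(8,-11,-32)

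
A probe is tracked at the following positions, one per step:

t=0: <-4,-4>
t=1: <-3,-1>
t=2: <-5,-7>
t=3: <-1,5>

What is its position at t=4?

Consecutive displacements <+1,+3>, <-2,-6>, <+4,+12> scale by a factor of -2 each step.
step 4: <-1,5> + <-8,-24> → <-9,-19>

<-9,-19>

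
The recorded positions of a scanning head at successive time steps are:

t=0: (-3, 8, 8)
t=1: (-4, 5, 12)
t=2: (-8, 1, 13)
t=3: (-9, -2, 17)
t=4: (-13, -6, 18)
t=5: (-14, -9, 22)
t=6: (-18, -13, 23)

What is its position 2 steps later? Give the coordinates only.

The moves between consecutive positions are (-1, -3, +4), (-4, -4, +1), (-1, -3, +4), (-4, -4, +1), (-1, -3, +4), (-4, -4, +1); they repeat the 2-cycle [(-1, -3, +4), (-4, -4, +1)].
step 7: apply (-1, -3, +4) → (-19, -16, 27)
step 8: apply (-4, -4, +1) → (-23, -20, 28)

(-23, -20, 28)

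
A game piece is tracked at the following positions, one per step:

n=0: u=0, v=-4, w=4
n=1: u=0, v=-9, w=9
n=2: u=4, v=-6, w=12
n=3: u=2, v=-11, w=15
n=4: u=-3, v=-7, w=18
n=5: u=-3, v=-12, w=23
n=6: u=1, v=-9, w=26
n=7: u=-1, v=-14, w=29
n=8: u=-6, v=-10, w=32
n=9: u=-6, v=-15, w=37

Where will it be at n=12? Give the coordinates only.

Differencing gives (+0, -5, +5), (+4, +3, +3), (-2, -5, +3), (-5, +4, +3), (+0, -5, +5), (+4, +3, +3), (-2, -5, +3), (-5, +4, +3), (+0, -5, +5). This is the pattern (+0, -5, +5), (+4, +3, +3), (-2, -5, +3), (-5, +4, +3) repeated.
step 10: apply (+4, +3, +3) → u=-2, v=-12, w=40
step 11: apply (-2, -5, +3) → u=-4, v=-17, w=43
step 12: apply (-5, +4, +3) → u=-9, v=-13, w=46

u=-9, v=-13, w=46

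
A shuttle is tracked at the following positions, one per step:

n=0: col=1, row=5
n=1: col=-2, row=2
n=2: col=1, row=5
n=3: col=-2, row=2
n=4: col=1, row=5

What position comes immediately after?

The jumps are (-3,-3), (+3,+3), (-3,-3), (+3,+3) — a geometric progression with ratio -1.
step 5: col=1, row=5 + (-3,-3) → col=-2, row=2

col=-2, row=2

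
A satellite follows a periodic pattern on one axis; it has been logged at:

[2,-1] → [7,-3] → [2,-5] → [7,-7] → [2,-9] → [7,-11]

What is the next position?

The first coordinate repeats the cycle [2, 7] with period 2; step 6 mod 2 = 0, giving 2.
The second coordinate changes by -2 each step, so at step 6 it is -1 + 6·(-2) = -13.

[2,-13]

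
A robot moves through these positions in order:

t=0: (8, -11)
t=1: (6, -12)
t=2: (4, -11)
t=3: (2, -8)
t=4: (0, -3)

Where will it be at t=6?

(-4, 13)

Taking differences between consecutive positions: (-2, -1), (-2, +1), (-2, +3), (-2, +5). These grow by (+0, +2) each step.
step 5: (0, -3) + (-2, +7) → (-2, 4)
step 6: (-2, 4) + (-2, +9) → (-4, 13)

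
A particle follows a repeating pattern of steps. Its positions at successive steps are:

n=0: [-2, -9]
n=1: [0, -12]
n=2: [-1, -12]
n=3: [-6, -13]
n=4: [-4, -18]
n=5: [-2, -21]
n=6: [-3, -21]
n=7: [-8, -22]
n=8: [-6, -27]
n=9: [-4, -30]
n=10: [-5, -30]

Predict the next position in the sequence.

[-10, -31]

Step-to-step displacements: [+2, -3], [-1, +0], [-5, -1], [+2, -5], [+2, -3], [-1, +0], [-5, -1], [+2, -5], [+2, -3], [-1, +0] — a repeating cycle of length 4.
step 11: apply [-5, -1] → [-10, -31]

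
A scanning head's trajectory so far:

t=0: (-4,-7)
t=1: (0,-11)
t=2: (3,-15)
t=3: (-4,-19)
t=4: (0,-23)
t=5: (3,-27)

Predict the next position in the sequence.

First: cycles through -4, 0, 3 every 3 steps. Step 6 lands at position 0 of the cycle → -4.
Second: linear, -4 per step → -31 at step 6.

(-4,-31)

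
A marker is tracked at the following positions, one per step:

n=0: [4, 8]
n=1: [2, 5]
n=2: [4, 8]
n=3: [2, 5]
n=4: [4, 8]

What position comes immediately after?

[2, 5]

Consecutive displacements [-2, -3], [+2, +3], [-2, -3], [+2, +3] scale by a factor of -1 each step.
step 5: [4, 8] + [-2, -3] → [2, 5]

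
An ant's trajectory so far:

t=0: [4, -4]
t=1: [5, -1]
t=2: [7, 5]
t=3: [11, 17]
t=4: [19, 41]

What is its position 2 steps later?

The jumps are [+1, +3], [+2, +6], [+4, +12], [+8, +24] — a geometric progression with ratio 2.
step 5: [19, 41] + [+16, +48] → [35, 89]
step 6: [35, 89] + [+32, +96] → [67, 185]

[67, 185]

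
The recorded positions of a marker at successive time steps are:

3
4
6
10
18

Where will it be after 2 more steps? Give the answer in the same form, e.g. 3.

66

Consecutive displacements +1, +2, +4, +8 scale by a factor of 2 each step.
step 5: 18 + 16 → 34
step 6: 34 + 32 → 66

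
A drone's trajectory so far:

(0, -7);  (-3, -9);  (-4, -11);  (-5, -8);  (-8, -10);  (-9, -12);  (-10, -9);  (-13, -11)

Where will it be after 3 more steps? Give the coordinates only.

(-18, -12)

Differencing gives (-3, -2), (-1, -2), (-1, +3), (-3, -2), (-1, -2), (-1, +3), (-3, -2). This is the pattern (-3, -2), (-1, -2), (-1, +3) repeated.
step 8: apply (-1, -2) → (-14, -13)
step 9: apply (-1, +3) → (-15, -10)
step 10: apply (-3, -2) → (-18, -12)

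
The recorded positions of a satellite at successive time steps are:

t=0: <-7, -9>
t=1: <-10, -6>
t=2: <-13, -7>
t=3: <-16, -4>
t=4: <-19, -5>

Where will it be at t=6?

<-25, -3>

The moves between consecutive positions are <-3, +3>, <-3, -1>, <-3, +3>, <-3, -1>; they repeat the 2-cycle [<-3, +3>, <-3, -1>].
step 5: apply <-3, +3> → <-22, -2>
step 6: apply <-3, -1> → <-25, -3>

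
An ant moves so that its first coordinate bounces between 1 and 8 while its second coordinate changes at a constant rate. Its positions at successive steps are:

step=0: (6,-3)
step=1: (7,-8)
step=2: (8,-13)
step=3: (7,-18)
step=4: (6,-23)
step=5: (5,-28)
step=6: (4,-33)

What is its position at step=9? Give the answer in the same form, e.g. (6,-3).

(1,-48)

The first coordinate reflects between 1 and 8, moving 1 per step.
  step 7: 4 → 3
  step 8: 3 → 2
  step 9: 2 → 1
The second coordinate changes by -5 each step: at step 9 it is -48.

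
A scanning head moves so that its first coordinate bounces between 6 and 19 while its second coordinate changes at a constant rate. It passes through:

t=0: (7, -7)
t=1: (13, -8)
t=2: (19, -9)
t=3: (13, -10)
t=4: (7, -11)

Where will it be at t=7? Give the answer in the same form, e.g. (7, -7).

The first coordinate travels 6 per step and bounces off the walls at 6 and 19.
  step 5: 7 → 11
  step 6: 11 → 17
  step 7: 17 → 15
The second coordinate changes by -1 each step: at step 7 it is -14.

(15, -14)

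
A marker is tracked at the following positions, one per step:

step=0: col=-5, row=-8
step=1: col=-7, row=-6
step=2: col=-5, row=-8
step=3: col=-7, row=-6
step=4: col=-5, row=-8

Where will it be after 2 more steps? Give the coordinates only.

Consecutive displacements (-2, +2), (+2, -2), (-2, +2), (+2, -2) scale by a factor of -1 each step.
step 5: col=-5, row=-8 + (-2, +2) → col=-7, row=-6
step 6: col=-7, row=-6 + (+2, -2) → col=-5, row=-8

col=-5, row=-8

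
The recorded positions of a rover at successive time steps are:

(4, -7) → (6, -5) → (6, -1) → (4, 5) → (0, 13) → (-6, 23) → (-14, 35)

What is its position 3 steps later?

Taking differences between consecutive positions: (+2, +2), (+0, +4), (-2, +6), (-4, +8), (-6, +10), (-8, +12). These grow by (-2, +2) each step.
step 7: (-14, 35) + (-10, +14) → (-24, 49)
step 8: (-24, 49) + (-12, +16) → (-36, 65)
step 9: (-36, 65) + (-14, +18) → (-50, 83)

(-50, 83)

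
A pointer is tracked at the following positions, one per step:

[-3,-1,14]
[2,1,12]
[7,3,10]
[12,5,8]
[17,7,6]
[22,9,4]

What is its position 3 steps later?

[37,15,-2]

The position changes by [+5,+2,-2] every step.
step 6: [22,9,4] + [+5,+2,-2] → [27,11,2]
step 7: [27,11,2] + [+5,+2,-2] → [32,13,0]
step 8: [32,13,0] + [+5,+2,-2] → [37,15,-2]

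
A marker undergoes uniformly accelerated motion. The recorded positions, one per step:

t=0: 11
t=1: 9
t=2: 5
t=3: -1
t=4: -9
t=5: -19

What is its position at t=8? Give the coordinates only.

Successive displacements: -2, -4, -6, -8, -10 — each changes by -2.
step 6: -19 − 12 → -31
step 7: -31 − 14 → -45
step 8: -45 − 16 → -61

-61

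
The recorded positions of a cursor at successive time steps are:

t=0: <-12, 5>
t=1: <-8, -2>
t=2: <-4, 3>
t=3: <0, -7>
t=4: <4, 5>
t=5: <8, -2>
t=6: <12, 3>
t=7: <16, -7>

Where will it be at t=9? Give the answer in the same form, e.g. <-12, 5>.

First: linear, +4 per step → 24 at step 9.
Second: cycles through 5, -2, 3, -7 every 4 steps. Step 9 lands at position 1 of the cycle → -2.

<24, -2>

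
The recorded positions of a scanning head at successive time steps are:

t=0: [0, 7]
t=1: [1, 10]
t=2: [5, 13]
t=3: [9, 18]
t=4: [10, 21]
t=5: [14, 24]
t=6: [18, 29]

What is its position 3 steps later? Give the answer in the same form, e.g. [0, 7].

Step-to-step displacements: [+1, +3], [+4, +3], [+4, +5], [+1, +3], [+4, +3], [+4, +5] — a repeating cycle of length 3.
step 7: apply [+1, +3] → [19, 32]
step 8: apply [+4, +3] → [23, 35]
step 9: apply [+4, +5] → [27, 40]

[27, 40]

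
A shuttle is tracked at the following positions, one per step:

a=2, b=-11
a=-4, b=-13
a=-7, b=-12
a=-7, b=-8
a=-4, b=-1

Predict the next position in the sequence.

Successive displacements: (-6, -2), (-3, +1), (+0, +4), (+3, +7) — each changes by (+3, +3).
step 5: a=-4, b=-1 + (+6, +10) → a=2, b=9

a=2, b=9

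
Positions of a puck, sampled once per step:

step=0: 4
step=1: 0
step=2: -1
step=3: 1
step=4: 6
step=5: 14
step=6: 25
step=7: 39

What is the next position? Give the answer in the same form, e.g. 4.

56

Successive displacements: -4, -1, +2, +5, +8, +11, +14 — each changes by +3.
step 8: 39 + 17 → 56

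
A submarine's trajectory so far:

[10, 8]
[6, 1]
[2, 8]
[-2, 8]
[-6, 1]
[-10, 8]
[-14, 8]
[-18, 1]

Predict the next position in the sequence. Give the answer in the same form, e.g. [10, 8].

First: linear, -4 per step → -22 at step 8.
Second: cycles through 8, 1, 8 every 3 steps. Step 8 lands at position 2 of the cycle → 8.

[-22, 8]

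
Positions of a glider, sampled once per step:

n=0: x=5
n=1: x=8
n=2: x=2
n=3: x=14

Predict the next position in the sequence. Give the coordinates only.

x=-10

Consecutive displacements +3, -6, +12 scale by a factor of -2 each step.
step 4: 14 − 24 → x=-10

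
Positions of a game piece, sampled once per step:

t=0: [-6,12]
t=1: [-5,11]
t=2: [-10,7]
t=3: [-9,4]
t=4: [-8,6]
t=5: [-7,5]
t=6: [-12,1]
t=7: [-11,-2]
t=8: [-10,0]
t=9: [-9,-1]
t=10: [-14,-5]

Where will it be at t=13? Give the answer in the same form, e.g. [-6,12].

[-11,-7]

Differencing gives [+1,-1], [-5,-4], [+1,-3], [+1,+2], [+1,-1], [-5,-4], [+1,-3], [+1,+2], [+1,-1], [-5,-4]. This is the pattern [+1,-1], [-5,-4], [+1,-3], [+1,+2] repeated.
step 11: apply [+1,-3] → [-13,-8]
step 12: apply [+1,+2] → [-12,-6]
step 13: apply [+1,-1] → [-11,-7]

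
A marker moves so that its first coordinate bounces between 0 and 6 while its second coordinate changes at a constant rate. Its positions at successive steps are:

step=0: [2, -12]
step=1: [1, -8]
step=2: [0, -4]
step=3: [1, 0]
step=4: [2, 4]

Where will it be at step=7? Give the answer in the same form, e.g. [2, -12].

The first coordinate reflects between 0 and 6, moving 1 per step.
  step 5: 2 → 3
  step 6: 3 → 4
  step 7: 4 → 5
The second coordinate changes by +4 each step: at step 7 it is 16.

[5, 16]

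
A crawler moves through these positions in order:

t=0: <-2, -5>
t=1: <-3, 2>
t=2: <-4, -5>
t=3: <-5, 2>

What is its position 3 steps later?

<-8, -5>

The first coordinate changes by -1 each step, so at step 6 it is -2 + 6·(-1) = -8.
The second coordinate repeats the cycle [-5, 2] with period 2; step 6 mod 2 = 0, giving -5.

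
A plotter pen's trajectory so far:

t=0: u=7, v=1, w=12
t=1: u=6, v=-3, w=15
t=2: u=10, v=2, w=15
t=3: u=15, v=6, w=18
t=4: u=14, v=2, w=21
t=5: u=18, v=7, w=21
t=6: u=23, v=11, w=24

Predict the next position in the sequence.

The moves between consecutive positions are (-1, -4, +3), (+4, +5, +0), (+5, +4, +3), (-1, -4, +3), (+4, +5, +0), (+5, +4, +3); they repeat the 3-cycle [(-1, -4, +3), (+4, +5, +0), (+5, +4, +3)].
step 7: apply (-1, -4, +3) → u=22, v=7, w=27

u=22, v=7, w=27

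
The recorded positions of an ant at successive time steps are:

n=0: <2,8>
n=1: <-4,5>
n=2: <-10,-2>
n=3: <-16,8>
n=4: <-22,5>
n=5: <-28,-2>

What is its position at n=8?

<-46,-2>

First: linear, -6 per step → -46 at step 8.
Second: cycles through 8, 5, -2 every 3 steps. Step 8 lands at position 2 of the cycle → -2.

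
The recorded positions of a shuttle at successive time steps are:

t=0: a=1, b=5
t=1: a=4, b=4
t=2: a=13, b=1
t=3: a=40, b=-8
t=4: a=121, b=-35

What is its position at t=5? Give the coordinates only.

Consecutive displacements (+3, -1), (+9, -3), (+27, -9), (+81, -27) scale by a factor of 3 each step.
step 5: a=121, b=-35 + (+243, -81) → a=364, b=-116

a=364, b=-116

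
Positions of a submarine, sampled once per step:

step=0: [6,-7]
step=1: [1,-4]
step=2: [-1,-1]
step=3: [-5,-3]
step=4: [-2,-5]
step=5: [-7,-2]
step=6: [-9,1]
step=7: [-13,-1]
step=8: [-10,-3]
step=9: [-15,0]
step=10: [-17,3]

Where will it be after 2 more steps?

[-18,-1]

The moves between consecutive positions are [-5,+3], [-2,+3], [-4,-2], [+3,-2], [-5,+3], [-2,+3], [-4,-2], [+3,-2], [-5,+3], [-2,+3]; they repeat the 4-cycle [[-5,+3], [-2,+3], [-4,-2], [+3,-2]].
step 11: apply [-4,-2] → [-21,1]
step 12: apply [+3,-2] → [-18,-1]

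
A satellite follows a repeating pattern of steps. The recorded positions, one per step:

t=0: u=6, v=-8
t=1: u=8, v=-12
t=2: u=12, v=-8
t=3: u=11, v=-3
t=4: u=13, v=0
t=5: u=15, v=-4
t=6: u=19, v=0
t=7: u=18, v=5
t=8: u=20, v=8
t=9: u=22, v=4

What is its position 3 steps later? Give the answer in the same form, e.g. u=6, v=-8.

Step-to-step displacements: (+2, -4), (+4, +4), (-1, +5), (+2, +3), (+2, -4), (+4, +4), (-1, +5), (+2, +3), (+2, -4) — a repeating cycle of length 4.
step 10: apply (+4, +4) → u=26, v=8
step 11: apply (-1, +5) → u=25, v=13
step 12: apply (+2, +3) → u=27, v=16

u=27, v=16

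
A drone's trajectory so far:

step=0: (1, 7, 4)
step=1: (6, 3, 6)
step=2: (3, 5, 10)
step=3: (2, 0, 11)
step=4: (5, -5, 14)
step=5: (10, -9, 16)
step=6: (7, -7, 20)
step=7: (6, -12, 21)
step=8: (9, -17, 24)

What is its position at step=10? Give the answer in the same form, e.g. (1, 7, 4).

(11, -19, 30)

The moves between consecutive positions are (+5, -4, +2), (-3, +2, +4), (-1, -5, +1), (+3, -5, +3), (+5, -4, +2), (-3, +2, +4), (-1, -5, +1), (+3, -5, +3); they repeat the 4-cycle [(+5, -4, +2), (-3, +2, +4), (-1, -5, +1), (+3, -5, +3)].
step 9: apply (+5, -4, +2) → (14, -21, 26)
step 10: apply (-3, +2, +4) → (11, -19, 30)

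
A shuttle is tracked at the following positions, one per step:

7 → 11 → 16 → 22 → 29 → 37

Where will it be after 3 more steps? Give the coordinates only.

67

Taking differences between consecutive positions: +4, +5, +6, +7, +8. These grow by +1 each step.
step 6: 37 + 9 → 46
step 7: 46 + 10 → 56
step 8: 56 + 11 → 67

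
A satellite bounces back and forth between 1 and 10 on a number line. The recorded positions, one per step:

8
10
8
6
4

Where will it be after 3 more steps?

The value reflects between 1 and 10, moving 2 per step.
  step 5: 4 → 2
  step 6: 2 → 2
  step 7: 2 → 4

4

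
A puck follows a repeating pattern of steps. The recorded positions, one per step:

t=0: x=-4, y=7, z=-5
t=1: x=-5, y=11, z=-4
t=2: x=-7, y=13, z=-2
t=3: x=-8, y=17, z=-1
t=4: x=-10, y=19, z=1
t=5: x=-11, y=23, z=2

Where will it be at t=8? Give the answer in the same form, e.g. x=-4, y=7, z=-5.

x=-16, y=31, z=7

Step-to-step displacements: (-1,+4,+1), (-2,+2,+2), (-1,+4,+1), (-2,+2,+2), (-1,+4,+1) — a repeating cycle of length 2.
step 6: apply (-2,+2,+2) → x=-13, y=25, z=4
step 7: apply (-1,+4,+1) → x=-14, y=29, z=5
step 8: apply (-2,+2,+2) → x=-16, y=31, z=7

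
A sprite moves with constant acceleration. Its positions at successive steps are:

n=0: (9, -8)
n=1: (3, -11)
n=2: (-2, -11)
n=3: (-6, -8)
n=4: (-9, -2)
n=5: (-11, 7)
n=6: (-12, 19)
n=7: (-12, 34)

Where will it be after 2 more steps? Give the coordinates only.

First differences are (-6, -3), (-5, +0), (-4, +3), (-3, +6), (-2, +9), (-1, +12), (+0, +15); their common second difference is (+1, +3) (constant acceleration).
step 8: (-12, 34) + (+1, +18) → (-11, 52)
step 9: (-11, 52) + (+2, +21) → (-9, 73)

(-9, 73)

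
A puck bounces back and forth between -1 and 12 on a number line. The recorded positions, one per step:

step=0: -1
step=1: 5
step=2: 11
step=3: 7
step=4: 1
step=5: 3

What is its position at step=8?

The value reflects between -1 and 12, moving 6 per step.
  step 6: 3 → 9
  step 7: 9 → 9
  step 8: 9 → 3

3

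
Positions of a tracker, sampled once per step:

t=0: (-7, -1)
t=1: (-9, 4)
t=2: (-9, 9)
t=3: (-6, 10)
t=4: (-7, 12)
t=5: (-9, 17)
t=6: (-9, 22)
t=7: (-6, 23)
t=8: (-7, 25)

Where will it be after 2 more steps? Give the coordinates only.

(-9, 35)

Differencing gives (-2, +5), (+0, +5), (+3, +1), (-1, +2), (-2, +5), (+0, +5), (+3, +1), (-1, +2). This is the pattern (-2, +5), (+0, +5), (+3, +1), (-1, +2) repeated.
step 9: apply (-2, +5) → (-9, 30)
step 10: apply (+0, +5) → (-9, 35)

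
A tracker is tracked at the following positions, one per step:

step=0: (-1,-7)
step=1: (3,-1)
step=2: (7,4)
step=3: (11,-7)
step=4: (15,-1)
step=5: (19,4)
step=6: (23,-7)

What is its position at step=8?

(31,4)

First: linear, +4 per step → 31 at step 8.
Second: cycles through -7, -1, 4 every 3 steps. Step 8 lands at position 2 of the cycle → 4.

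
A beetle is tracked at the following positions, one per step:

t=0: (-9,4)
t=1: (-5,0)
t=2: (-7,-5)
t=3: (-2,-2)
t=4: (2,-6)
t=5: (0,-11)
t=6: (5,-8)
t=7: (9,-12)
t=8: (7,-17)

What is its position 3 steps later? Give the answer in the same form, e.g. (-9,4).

(14,-23)

The moves between consecutive positions are (+4,-4), (-2,-5), (+5,+3), (+4,-4), (-2,-5), (+5,+3), (+4,-4), (-2,-5); they repeat the 3-cycle [(+4,-4), (-2,-5), (+5,+3)].
step 9: apply (+5,+3) → (12,-14)
step 10: apply (+4,-4) → (16,-18)
step 11: apply (-2,-5) → (14,-23)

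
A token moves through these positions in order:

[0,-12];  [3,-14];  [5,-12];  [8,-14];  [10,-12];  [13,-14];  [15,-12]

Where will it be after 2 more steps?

The moves between consecutive positions are [+3,-2], [+2,+2], [+3,-2], [+2,+2], [+3,-2], [+2,+2]; they repeat the 2-cycle [[+3,-2], [+2,+2]].
step 7: apply [+3,-2] → [18,-14]
step 8: apply [+2,+2] → [20,-12]

[20,-12]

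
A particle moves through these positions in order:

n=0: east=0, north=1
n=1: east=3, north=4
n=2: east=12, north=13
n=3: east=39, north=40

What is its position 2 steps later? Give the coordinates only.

east=363, north=364

Step-to-step displacements: (+3, +3), (+9, +9), (+27, +27); each is 3× the previous.
step 4: east=39, north=40 + (+81, +81) → east=120, north=121
step 5: east=120, north=121 + (+243, +243) → east=363, north=364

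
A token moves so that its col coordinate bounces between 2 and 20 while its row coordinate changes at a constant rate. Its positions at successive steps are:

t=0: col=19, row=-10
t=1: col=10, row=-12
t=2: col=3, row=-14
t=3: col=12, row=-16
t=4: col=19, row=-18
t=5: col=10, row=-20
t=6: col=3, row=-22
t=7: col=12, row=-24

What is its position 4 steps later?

The col coordinate travels 9 per step and bounces off the walls at 2 and 20.
  step 8: 12 → 19
  step 9: 19 → 10
  step 10: 10 → 3
  step 11: 3 → 12
The row coordinate changes by -2 each step: at step 11 it is -32.

col=12, row=-32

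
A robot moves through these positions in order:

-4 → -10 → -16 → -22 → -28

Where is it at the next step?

Constant displacement of -6 per step.
step 5: -28 − 6 → -34

-34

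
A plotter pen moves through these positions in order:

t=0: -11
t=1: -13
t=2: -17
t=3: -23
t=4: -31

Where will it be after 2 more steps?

-53

Successive displacements: -2, -4, -6, -8 — each changes by -2.
step 5: -31 − 10 → -41
step 6: -41 − 12 → -53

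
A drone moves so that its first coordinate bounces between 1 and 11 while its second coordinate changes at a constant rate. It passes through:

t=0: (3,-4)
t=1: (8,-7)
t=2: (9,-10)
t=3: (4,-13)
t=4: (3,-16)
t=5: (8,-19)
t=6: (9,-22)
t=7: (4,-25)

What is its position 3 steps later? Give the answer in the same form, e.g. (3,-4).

(9,-34)

The first coordinate reflects between 1 and 11, moving 5 per step.
  step 8: 4 → 3
  step 9: 3 → 8
  step 10: 8 → 9
The second coordinate changes by -3 each step: at step 10 it is -34.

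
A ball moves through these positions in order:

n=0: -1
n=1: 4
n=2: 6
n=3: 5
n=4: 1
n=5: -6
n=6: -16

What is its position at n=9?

-64

Successive displacements: +5, +2, -1, -4, -7, -10 — each changes by -3.
step 7: -16 − 13 → -29
step 8: -29 − 16 → -45
step 9: -45 − 19 → -64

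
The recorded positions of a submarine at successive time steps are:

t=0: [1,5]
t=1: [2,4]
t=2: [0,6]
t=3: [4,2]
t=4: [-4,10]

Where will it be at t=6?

Step-to-step displacements: [+1,-1], [-2,+2], [+4,-4], [-8,+8]; each is -2× the previous.
step 5: [-4,10] + [+16,-16] → [12,-6]
step 6: [12,-6] + [-32,+32] → [-20,26]

[-20,26]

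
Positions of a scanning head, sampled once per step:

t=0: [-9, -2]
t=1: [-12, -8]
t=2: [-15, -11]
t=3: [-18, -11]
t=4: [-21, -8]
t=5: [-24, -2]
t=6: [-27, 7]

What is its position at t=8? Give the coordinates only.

Taking differences between consecutive positions: [-3, -6], [-3, -3], [-3, +0], [-3, +3], [-3, +6], [-3, +9]. These grow by [+0, +3] each step.
step 7: [-27, 7] + [-3, +12] → [-30, 19]
step 8: [-30, 19] + [-3, +15] → [-33, 34]

[-33, 34]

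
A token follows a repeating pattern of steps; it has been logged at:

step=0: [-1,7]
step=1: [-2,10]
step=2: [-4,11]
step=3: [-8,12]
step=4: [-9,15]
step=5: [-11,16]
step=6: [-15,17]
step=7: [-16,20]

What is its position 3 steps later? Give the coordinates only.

[-23,25]

The moves between consecutive positions are [-1,+3], [-2,+1], [-4,+1], [-1,+3], [-2,+1], [-4,+1], [-1,+3]; they repeat the 3-cycle [[-1,+3], [-2,+1], [-4,+1]].
step 8: apply [-2,+1] → [-18,21]
step 9: apply [-4,+1] → [-22,22]
step 10: apply [-1,+3] → [-23,25]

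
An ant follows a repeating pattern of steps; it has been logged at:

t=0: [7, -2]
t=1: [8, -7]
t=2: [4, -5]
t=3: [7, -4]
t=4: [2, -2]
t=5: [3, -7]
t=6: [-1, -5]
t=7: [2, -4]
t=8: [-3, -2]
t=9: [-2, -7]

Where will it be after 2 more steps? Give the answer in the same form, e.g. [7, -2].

Step-to-step displacements: [+1, -5], [-4, +2], [+3, +1], [-5, +2], [+1, -5], [-4, +2], [+3, +1], [-5, +2], [+1, -5] — a repeating cycle of length 4.
step 10: apply [-4, +2] → [-6, -5]
step 11: apply [+3, +1] → [-3, -4]

[-3, -4]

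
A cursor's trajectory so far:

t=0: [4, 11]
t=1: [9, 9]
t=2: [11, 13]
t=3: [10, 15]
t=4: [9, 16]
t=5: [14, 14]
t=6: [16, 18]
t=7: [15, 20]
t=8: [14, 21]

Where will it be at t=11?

[20, 25]

Step-to-step displacements: [+5, -2], [+2, +4], [-1, +2], [-1, +1], [+5, -2], [+2, +4], [-1, +2], [-1, +1] — a repeating cycle of length 4.
step 9: apply [+5, -2] → [19, 19]
step 10: apply [+2, +4] → [21, 23]
step 11: apply [-1, +2] → [20, 25]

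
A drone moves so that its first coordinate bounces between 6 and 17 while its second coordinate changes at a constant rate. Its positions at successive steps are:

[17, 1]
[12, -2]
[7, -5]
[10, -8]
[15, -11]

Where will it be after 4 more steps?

[13, -23]

The first coordinate reflects between 6 and 17, moving 5 per step.
  step 5: 15 → 14
  step 6: 14 → 9
  step 7: 9 → 8
  step 8: 8 → 13
The second coordinate changes by -3 each step: at step 8 it is -23.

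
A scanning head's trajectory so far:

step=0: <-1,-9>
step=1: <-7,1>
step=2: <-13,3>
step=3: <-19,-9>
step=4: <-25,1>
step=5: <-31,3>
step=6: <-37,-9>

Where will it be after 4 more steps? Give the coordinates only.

The first coordinate changes by -6 each step, so at step 10 it is -1 + 10·(-6) = -61.
The second coordinate repeats the cycle [-9, 1, 3] with period 3; step 10 mod 3 = 1, giving 1.

<-61,1>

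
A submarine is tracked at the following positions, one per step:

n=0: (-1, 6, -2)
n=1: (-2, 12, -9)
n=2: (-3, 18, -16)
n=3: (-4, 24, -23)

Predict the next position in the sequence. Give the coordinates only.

(-5, 30, -30)

The position changes by (-1, +6, -7) every step.
step 4: (-4, 24, -23) + (-1, +6, -7) → (-5, 30, -30)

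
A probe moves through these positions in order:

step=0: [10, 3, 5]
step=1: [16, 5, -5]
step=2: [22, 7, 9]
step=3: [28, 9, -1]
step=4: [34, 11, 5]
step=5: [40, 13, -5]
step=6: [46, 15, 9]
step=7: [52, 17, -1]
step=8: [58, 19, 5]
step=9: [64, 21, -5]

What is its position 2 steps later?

[76, 25, -1]

First: linear, +6 per step → 76 at step 11.
Second: linear, +2 per step → 25 at step 11.
Third: cycles through 5, -5, 9, -1 every 4 steps. Step 11 lands at position 3 of the cycle → -1.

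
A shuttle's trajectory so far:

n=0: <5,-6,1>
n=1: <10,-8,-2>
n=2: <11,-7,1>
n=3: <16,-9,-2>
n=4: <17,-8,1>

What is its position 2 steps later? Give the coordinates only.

Step-to-step displacements: <+5,-2,-3>, <+1,+1,+3>, <+5,-2,-3>, <+1,+1,+3> — a repeating cycle of length 2.
step 5: apply <+5,-2,-3> → <22,-10,-2>
step 6: apply <+1,+1,+3> → <23,-9,1>

<23,-9,1>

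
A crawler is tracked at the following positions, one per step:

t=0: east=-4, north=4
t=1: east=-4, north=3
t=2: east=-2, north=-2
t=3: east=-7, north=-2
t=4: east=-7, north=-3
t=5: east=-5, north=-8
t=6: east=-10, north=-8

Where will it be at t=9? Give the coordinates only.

east=-13, north=-14

The moves between consecutive positions are (+0, -1), (+2, -5), (-5, +0), (+0, -1), (+2, -5), (-5, +0); they repeat the 3-cycle [(+0, -1), (+2, -5), (-5, +0)].
step 7: apply (+0, -1) → east=-10, north=-9
step 8: apply (+2, -5) → east=-8, north=-14
step 9: apply (-5, +0) → east=-13, north=-14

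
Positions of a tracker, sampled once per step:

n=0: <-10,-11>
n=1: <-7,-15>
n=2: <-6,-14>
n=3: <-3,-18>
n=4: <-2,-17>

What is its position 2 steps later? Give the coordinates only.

<2,-20>

The moves between consecutive positions are <+3,-4>, <+1,+1>, <+3,-4>, <+1,+1>; they repeat the 2-cycle [<+3,-4>, <+1,+1>].
step 5: apply <+3,-4> → <1,-21>
step 6: apply <+1,+1> → <2,-20>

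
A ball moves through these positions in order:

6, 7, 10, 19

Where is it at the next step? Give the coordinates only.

Step-to-step displacements: +1, +3, +9; each is 3× the previous.
step 4: 19 + 27 → 46

46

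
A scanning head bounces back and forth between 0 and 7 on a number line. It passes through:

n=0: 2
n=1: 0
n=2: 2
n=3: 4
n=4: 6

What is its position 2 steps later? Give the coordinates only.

4

The value travels 2 per step and bounces off the walls at 0 and 7.
  step 5: 6 → 6
  step 6: 6 → 4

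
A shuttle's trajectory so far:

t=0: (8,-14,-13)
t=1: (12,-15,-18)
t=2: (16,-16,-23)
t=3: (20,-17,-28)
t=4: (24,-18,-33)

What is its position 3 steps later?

(36,-21,-48)

Each step adds (+4,-1,-5) to the position.
step 5: (24,-18,-33) + (+4,-1,-5) → (28,-19,-38)
step 6: (28,-19,-38) + (+4,-1,-5) → (32,-20,-43)
step 7: (32,-20,-43) + (+4,-1,-5) → (36,-21,-48)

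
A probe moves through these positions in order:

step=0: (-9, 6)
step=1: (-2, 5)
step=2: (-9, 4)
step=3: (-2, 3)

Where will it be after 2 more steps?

The first coordinate repeats the cycle [-9, -2] with period 2; step 5 mod 2 = 1, giving -2.
The second coordinate changes by -1 each step, so at step 5 it is 6 + 5·(-1) = 1.

(-2, 1)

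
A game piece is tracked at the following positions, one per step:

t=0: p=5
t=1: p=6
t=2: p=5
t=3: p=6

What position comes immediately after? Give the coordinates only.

p=5

Step-to-step displacements: +1, -1, +1; each is -1× the previous.
step 4: 6 − 1 → p=5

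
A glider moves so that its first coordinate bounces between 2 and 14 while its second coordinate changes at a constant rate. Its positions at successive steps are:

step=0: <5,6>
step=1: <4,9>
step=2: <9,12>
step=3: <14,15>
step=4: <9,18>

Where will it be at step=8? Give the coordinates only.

<13,30>

The first coordinate travels 5 per step and bounces off the walls at 2 and 14.
  step 5: 9 → 4
  step 6: 4 → 5
  step 7: 5 → 10
  step 8: 10 → 13
The second coordinate changes by +3 each step: at step 8 it is 30.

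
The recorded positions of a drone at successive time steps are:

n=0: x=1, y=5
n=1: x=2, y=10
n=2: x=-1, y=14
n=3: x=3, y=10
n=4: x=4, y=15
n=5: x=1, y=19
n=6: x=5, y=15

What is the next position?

x=6, y=20

Step-to-step displacements: (+1, +5), (-3, +4), (+4, -4), (+1, +5), (-3, +4), (+4, -4) — a repeating cycle of length 3.
step 7: apply (+1, +5) → x=6, y=20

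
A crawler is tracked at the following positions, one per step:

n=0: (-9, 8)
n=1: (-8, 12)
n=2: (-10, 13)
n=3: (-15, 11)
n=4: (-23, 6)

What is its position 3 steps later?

Successive displacements: (+1, +4), (-2, +1), (-5, -2), (-8, -5) — each changes by (-3, -3).
step 5: (-23, 6) + (-11, -8) → (-34, -2)
step 6: (-34, -2) + (-14, -11) → (-48, -13)
step 7: (-48, -13) + (-17, -14) → (-65, -27)

(-65, -27)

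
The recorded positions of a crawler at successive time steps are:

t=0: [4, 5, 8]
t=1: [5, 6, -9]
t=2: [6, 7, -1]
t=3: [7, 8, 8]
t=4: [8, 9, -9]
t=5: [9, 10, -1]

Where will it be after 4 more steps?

[13, 14, 8]

The first coordinate changes by +1 each step, so at step 9 it is 4 + 9·(1) = 13.
The second coordinate changes by +1 each step, so at step 9 it is 5 + 9·(1) = 14.
The third coordinate repeats the cycle [8, -9, -1] with period 3; step 9 mod 3 = 0, giving 8.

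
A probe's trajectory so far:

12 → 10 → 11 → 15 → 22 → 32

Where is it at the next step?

Successive displacements: -2, +1, +4, +7, +10 — each changes by +3.
step 6: 32 + 13 → 45

45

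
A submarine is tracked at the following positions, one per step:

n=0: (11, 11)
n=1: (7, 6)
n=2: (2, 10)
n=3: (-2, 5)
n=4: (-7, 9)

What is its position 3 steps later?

(-20, 3)

Step-to-step displacements: (-4, -5), (-5, +4), (-4, -5), (-5, +4) — a repeating cycle of length 2.
step 5: apply (-4, -5) → (-11, 4)
step 6: apply (-5, +4) → (-16, 8)
step 7: apply (-4, -5) → (-20, 3)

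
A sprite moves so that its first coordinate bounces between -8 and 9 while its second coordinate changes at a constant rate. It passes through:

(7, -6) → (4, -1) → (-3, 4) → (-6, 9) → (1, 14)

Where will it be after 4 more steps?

The first coordinate reflects between -8 and 9, moving 7 per step.
  step 5: 1 → 8
  step 6: 8 → 3
  step 7: 3 → -4
  step 8: -4 → -5
The second coordinate changes by +5 each step: at step 8 it is 34.

(-5, 34)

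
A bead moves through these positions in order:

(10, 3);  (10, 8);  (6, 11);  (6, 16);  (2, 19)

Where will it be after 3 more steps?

Differencing gives (+0, +5), (-4, +3), (+0, +5), (-4, +3). This is the pattern (+0, +5), (-4, +3) repeated.
step 5: apply (+0, +5) → (2, 24)
step 6: apply (-4, +3) → (-2, 27)
step 7: apply (+0, +5) → (-2, 32)

(-2, 32)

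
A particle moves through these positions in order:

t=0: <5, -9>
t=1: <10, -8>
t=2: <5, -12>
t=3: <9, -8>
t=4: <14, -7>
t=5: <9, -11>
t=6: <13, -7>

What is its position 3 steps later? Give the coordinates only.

Step-to-step displacements: <+5, +1>, <-5, -4>, <+4, +4>, <+5, +1>, <-5, -4>, <+4, +4> — a repeating cycle of length 3.
step 7: apply <+5, +1> → <18, -6>
step 8: apply <-5, -4> → <13, -10>
step 9: apply <+4, +4> → <17, -6>

<17, -6>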